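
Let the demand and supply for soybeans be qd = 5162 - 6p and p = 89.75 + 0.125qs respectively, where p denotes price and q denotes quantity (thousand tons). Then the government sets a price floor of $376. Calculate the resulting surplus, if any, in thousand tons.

0

Rearranging supply gives qs = 8p - 718. In a free market, 5162 - 6p = 8p - 718 gives the equilibrium p* = 420, q* = 2642.
The floor of 376 is below the equilibrium price 420, so it is not binding; the market clears at p* = 420, q* = 2642.
Since the control does not bind, there is no surplus.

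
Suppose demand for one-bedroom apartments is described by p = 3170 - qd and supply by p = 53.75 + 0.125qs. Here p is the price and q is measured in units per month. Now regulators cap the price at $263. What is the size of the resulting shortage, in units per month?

Rearranging demand gives qd = 3170 - p; rearranging supply gives qs = 8p - 430. Setting quantity demanded equal to quantity supplied, 3170 - p = 8p - 430, gives p* = 400 and q* = 2770.
Since 263 < 400, the ceiling is binding.
At p = 263: qd = 3170 - 263 = 2907 and qs = 8·263 - 430 = 1674.
Shortage = qd - qs = 2907 - 1674 = 1233.

1233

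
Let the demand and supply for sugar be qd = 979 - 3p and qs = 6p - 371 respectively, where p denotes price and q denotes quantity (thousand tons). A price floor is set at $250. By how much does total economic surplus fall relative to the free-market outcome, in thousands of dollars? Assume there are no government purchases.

Setting quantity demanded equal to quantity supplied, 979 - 3p = 6p - 371, gives p* = 150 and q* = 529.
The floor of 250 is above the equilibrium price 150, so it binds.
At p = 250: qd = 979 - 3·250 = 229 and qs = 6·250 - 371 = 1129.
Quantity traded falls to 229. At q = 229 the demand price is (979 - 229)/3 = 250 and the supply price is (371 + 229)/6 = 100.
Deadweight loss = ½ · (250 - 100) · (529 - 229) = ½ · 150 · 300 = 22500.

22500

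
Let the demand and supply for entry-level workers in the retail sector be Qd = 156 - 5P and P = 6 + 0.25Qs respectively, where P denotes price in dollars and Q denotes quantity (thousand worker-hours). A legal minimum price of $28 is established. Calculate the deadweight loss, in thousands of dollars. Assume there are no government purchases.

Rearranging supply gives Qs = 4P - 24. Equilibrium: 156 - 5P = 4P - 24, so 180 = 9P and P* = 20, Q* = 56.
Since 28 > 20, the floor is binding.
At P = 28: Qd = 156 - 5·28 = 16 and Qs = 4·28 - 24 = 88.
Quantity traded falls to 16. At Q = 16 the demand price is (156 - 16)/5 = 28 and the supply price is (24 + 16)/4 = 10.
Deadweight loss = ½ · (28 - 10) · (56 - 16) = ½ · 18 · 40 = 360.

360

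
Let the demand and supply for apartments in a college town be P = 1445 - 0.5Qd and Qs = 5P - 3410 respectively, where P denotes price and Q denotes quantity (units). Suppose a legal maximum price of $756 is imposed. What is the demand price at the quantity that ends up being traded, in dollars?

Rearranging demand gives Qd = 2890 - 2P. Without the control the market clears where 2890 - 2P = 5P - 3410, i.e. P* = 900 and Q* = 1090.
The ceiling of 756 is below the equilibrium price 900, so it binds.
At P = 756: Qd = 2890 - 2·756 = 1378 and Qs = 5·756 - 3410 = 370.
Only 370 units reach the market. On the demand curve, the marginal buyer's willingness to pay at Q = 370 is (2890 - 370)/2 = 1260.

1260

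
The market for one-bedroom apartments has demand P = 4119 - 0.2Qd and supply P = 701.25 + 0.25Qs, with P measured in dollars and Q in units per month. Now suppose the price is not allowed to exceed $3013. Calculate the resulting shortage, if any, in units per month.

Rearranging demand gives Qd = 20595 - 5P; rearranging supply gives Qs = 4P - 2805. Equilibrium: 20595 - 5P = 4P - 2805, so 23400 = 9P and P* = 2600, Q* = 7595.
Since 3013 is above P* = 2600, the ceiling does not bind and the free-market outcome prevails.
Since the control does not bind, there is no shortage.

0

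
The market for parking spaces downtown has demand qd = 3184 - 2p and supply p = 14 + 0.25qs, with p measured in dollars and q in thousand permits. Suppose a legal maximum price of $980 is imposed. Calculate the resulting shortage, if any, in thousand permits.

0

Rearranging supply gives qs = 4p - 56. Without the control the market clears where 3184 - 2p = 4p - 56, i.e. p* = 540 and q* = 2104.
Since 980 is above p* = 540, the ceiling does not bind and the free-market outcome prevails.
Since the control does not bind, there is no shortage.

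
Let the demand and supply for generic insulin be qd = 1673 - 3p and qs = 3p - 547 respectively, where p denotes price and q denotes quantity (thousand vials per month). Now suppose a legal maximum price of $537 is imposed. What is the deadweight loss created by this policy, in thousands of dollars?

Equilibrium: 1673 - 3p = 3p - 547, so 2220 = 6p and p* = 370, q* = 563.
Since 537 is above p* = 370, the ceiling does not bind and the free-market outcome prevails.
Since the control does not bind, no trades are prevented and deadweight loss is zero.

0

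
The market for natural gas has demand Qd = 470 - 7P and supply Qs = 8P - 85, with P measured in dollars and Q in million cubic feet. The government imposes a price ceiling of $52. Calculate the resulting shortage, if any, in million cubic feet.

0

Without the control the market clears where 470 - 7P = 8P - 85, i.e. P* = 37 and Q* = 211.
Since 52 is above P* = 37, the ceiling does not bind and the free-market outcome prevails.
Since the control does not bind, there is no shortage.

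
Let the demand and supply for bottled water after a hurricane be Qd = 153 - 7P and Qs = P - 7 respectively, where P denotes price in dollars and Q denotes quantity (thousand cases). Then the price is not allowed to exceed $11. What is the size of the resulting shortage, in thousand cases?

Without the control the market clears where 153 - 7P = P - 7, i.e. P* = 20 and Q* = 13.
Because the ceiling (11) lies below the market-clearing price, it is binding.
At P = 11: Qd = 153 - 7·11 = 76 and Qs = 11 - 7 = 4.
Shortage = Qd - Qs = 76 - 4 = 72.

72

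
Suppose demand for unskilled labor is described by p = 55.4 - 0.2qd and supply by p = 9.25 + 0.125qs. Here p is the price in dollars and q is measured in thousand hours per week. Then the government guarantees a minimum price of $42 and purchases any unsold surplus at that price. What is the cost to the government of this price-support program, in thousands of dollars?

8190

Rearranging demand gives qd = 277 - 5p; rearranging supply gives qs = 8p - 74. Equilibrium: 277 - 5p = 8p - 74, so 351 = 13p and p* = 27, q* = 142.
The floor of 42 is above the equilibrium price 27, so it binds.
At p = 42: qd = 277 - 5·42 = 67 and qs = 8·42 - 74 = 262.
Surplus = qs - qd = 195.
Government expenditure = surplus × support price = 195 × 42 = 8190.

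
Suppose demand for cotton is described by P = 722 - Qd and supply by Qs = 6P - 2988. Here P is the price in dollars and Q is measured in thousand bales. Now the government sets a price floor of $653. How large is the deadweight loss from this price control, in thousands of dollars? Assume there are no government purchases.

8825.25

Rearranging demand gives Qd = 722 - P. Setting quantity demanded equal to quantity supplied, 722 - P = 6P - 2988, gives P* = 530 and Q* = 192.
Since 653 > 530, the floor is binding.
At P = 653: Qd = 722 - 653 = 69 and Qs = 6·653 - 2988 = 930.
Quantity traded falls to 69. At Q = 69 the demand price is 722 - 69 = 653 and the supply price is (2988 + 69)/6 = 509.5.
Deadweight loss = ½ · (653 - 509.5) · (192 - 69) = ½ · 143.5 · 123 = 8825.25.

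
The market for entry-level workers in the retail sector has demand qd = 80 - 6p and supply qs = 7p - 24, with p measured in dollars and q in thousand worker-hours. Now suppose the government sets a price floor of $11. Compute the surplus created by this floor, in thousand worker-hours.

Setting quantity demanded equal to quantity supplied, 80 - 6p = 7p - 24, gives p* = 8 and q* = 32.
Since 11 > 8, the floor is binding.
At p = 11: qd = 80 - 6·11 = 14 and qs = 7·11 - 24 = 53.
Surplus = qs - qd = 53 - 14 = 39.

39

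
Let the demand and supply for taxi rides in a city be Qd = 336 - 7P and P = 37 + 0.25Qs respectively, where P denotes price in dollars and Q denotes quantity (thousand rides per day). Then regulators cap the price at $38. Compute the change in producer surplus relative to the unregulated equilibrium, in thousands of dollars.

-96

Rearranging supply gives Qs = 4P - 148. Equilibrium: 336 - 7P = 4P - 148, so 484 = 11P and P* = 44, Q* = 28.
Because the ceiling (38) lies below the market-clearing price, it is binding.
At P = 38: Qd = 336 - 7·38 = 70 and Qs = 4·38 - 148 = 4.
Producer surplus without the control is ½ · (44 - 37) · 28 = 98.
With the ceiling, producers sell 4 units at 38, so PS = ½ · (38 - 37) · 4 = 2.
Change in producer surplus = 2 - 98 = -96.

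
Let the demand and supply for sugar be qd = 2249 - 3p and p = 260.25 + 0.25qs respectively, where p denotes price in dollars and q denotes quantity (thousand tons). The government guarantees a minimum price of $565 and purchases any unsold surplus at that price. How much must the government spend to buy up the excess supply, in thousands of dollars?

Rearranging supply gives qs = 4p - 1041. Without the control the market clears where 2249 - 3p = 4p - 1041, i.e. p* = 470 and q* = 839.
Because the floor (565) lies above the market-clearing price, it is binding.
At p = 565: qd = 2249 - 3·565 = 554 and qs = 4·565 - 1041 = 1219.
Surplus = qs - qd = 665.
Government expenditure = surplus × support price = 665 × 565 = 375725.

375725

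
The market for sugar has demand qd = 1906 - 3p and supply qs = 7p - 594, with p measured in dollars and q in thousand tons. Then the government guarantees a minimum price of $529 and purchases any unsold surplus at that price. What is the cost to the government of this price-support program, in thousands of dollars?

Equilibrium: 1906 - 3p = 7p - 594, so 2500 = 10p and p* = 250, q* = 1156.
Since 529 > 250, the floor is binding.
At p = 529: qd = 1906 - 3·529 = 319 and qs = 7·529 - 594 = 3109.
Surplus = qs - qd = 2790.
Government expenditure = surplus × support price = 2790 × 529 = 1475910.

1475910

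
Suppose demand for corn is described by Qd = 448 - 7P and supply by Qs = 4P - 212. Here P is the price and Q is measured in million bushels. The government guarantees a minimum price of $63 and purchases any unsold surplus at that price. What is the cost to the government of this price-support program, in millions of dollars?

2079

Without the control the market clears where 448 - 7P = 4P - 212, i.e. P* = 60 and Q* = 28.
Since 63 > 60, the floor is binding.
At P = 63: Qd = 448 - 7·63 = 7 and Qs = 4·63 - 212 = 40.
Surplus = Qs - Qd = 33.
Government expenditure = surplus × support price = 33 × 63 = 2079.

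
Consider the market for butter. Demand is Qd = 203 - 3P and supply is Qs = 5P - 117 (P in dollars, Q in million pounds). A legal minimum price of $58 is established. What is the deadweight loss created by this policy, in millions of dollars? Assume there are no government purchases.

Without the control the market clears where 203 - 3P = 5P - 117, i.e. P* = 40 and Q* = 83.
Since 58 > 40, the floor is binding.
At P = 58: Qd = 203 - 3·58 = 29 and Qs = 5·58 - 117 = 173.
Quantity traded falls to 29. At Q = 29 the demand price is (203 - 29)/3 = 58 and the supply price is (117 + 29)/5 = 29.2.
Deadweight loss = ½ · (58 - 29.2) · (83 - 29) = ½ · 28.8 · 54 = 777.6.

777.6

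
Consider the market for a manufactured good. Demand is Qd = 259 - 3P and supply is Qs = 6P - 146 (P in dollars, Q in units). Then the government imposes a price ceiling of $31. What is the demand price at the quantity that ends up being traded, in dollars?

In a free market, 259 - 3P = 6P - 146 gives the equilibrium P* = 45, Q* = 124.
Because the ceiling (31) lies below the market-clearing price, it is binding.
At P = 31: Qd = 259 - 3·31 = 166 and Qs = 6·31 - 146 = 40.
Only 40 units reach the market. On the demand curve, the marginal buyer's willingness to pay at Q = 40 is (259 - 40)/3 = 73.

73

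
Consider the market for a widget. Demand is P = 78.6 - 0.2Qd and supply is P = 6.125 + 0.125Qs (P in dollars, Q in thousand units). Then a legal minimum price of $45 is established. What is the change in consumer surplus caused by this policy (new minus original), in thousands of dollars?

-2150.5

Rearranging demand gives Qd = 393 - 5P; rearranging supply gives Qs = 8P - 49. Setting quantity demanded equal to quantity supplied, 393 - 5P = 8P - 49, gives P* = 34 and Q* = 223.
Because the floor (45) lies above the market-clearing price, it is binding.
At P = 45: Qd = 393 - 5·45 = 168 and Qs = 8·45 - 49 = 311.
Consumer surplus without the control is ½ · (78.6 - 34) · 223 = 4972.9.
With the floor, consumers buy 168 units at 45, so CS = ½ · (78.6 - 45) · 168 = 2822.4.
Change in consumer surplus = 2822.4 - 4972.9 = -2150.5.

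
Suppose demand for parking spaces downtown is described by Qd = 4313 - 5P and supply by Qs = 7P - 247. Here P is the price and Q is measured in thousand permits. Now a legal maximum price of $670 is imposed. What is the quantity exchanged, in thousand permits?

Equilibrium: 4313 - 5P = 7P - 247, so 4560 = 12P and P* = 380, Q* = 2413.
Since 670 is above P* = 380, the ceiling does not bind and the free-market outcome prevails.

2413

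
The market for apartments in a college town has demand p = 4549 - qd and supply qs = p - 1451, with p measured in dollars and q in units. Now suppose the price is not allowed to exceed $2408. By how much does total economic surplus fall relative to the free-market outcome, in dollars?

350464

Rearranging demand gives qd = 4549 - p. Equilibrium: 4549 - p = p - 1451, so 6000 = 2p and p* = 3000, q* = 1549.
Since 2408 < 3000, the ceiling is binding.
At p = 2408: qd = 4549 - 2408 = 2141 and qs = 2408 - 1451 = 957.
Quantity traded falls to 957. At q = 957 the demand price is 4549 - 957 = 3592 and the supply price is 1451 + 957 = 2408.
Deadweight loss = ½ · (3592 - 2408) · (1549 - 957) = ½ · 1184 · 592 = 350464.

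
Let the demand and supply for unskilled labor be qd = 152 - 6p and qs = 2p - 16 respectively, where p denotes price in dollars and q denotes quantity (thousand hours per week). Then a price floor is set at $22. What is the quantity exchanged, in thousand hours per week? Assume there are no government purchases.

Equilibrium: 152 - 6p = 2p - 16, so 168 = 8p and p* = 21, q* = 26.
Because the floor (22) lies above the market-clearing price, it is binding.
At p = 22: qd = 152 - 6·22 = 20 and qs = 2·22 - 16 = 28.
The quantity actually transacted is the short side, demand: 20.

20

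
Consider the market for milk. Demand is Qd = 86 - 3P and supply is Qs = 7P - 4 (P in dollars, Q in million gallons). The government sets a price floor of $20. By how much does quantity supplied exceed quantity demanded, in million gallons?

Equilibrium: 86 - 3P = 7P - 4, so 90 = 10P and P* = 9, Q* = 59.
Because the floor (20) lies above the market-clearing price, it is binding.
At P = 20: Qd = 86 - 3·20 = 26 and Qs = 7·20 - 4 = 136.
Surplus = Qs - Qd = 136 - 26 = 110.

110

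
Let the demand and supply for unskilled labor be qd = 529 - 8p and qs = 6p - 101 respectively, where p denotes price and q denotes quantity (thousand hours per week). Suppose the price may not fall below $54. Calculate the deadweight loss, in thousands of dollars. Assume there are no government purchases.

756

Setting quantity demanded equal to quantity supplied, 529 - 8p = 6p - 101, gives p* = 45 and q* = 169.
Since 54 > 45, the floor is binding.
At p = 54: qd = 529 - 8·54 = 97 and qs = 6·54 - 101 = 223.
Quantity traded falls to 97. At q = 97 the demand price is (529 - 97)/8 = 54 and the supply price is (101 + 97)/6 = 33.
Deadweight loss = ½ · (54 - 33) · (169 - 97) = ½ · 21 · 72 = 756.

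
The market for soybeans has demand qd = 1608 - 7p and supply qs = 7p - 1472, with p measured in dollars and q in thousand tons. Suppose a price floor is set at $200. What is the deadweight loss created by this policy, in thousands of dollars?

Setting quantity demanded equal to quantity supplied, 1608 - 7p = 7p - 1472, gives p* = 220 and q* = 68.
Since 200 is below p* = 220, the floor does not bind and the free-market outcome prevails.
Since the control does not bind, no trades are prevented and deadweight loss is zero.

0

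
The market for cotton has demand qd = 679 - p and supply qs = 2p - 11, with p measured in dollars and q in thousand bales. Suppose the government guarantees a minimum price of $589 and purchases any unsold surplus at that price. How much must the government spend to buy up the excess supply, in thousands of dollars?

Setting quantity demanded equal to quantity supplied, 679 - p = 2p - 11, gives p* = 230 and q* = 449.
Since 589 > 230, the floor is binding.
At p = 589: qd = 679 - 589 = 90 and qs = 2·589 - 11 = 1167.
Surplus = qs - qd = 1077.
Government expenditure = surplus × support price = 1077 × 589 = 634353.

634353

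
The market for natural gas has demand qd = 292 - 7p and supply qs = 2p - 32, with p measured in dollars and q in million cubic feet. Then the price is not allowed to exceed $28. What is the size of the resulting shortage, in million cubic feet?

72

Without the control the market clears where 292 - 7p = 2p - 32, i.e. p* = 36 and q* = 40.
Because the ceiling (28) lies below the market-clearing price, it is binding.
At p = 28: qd = 292 - 7·28 = 96 and qs = 2·28 - 32 = 24.
Shortage = qd - qs = 96 - 24 = 72.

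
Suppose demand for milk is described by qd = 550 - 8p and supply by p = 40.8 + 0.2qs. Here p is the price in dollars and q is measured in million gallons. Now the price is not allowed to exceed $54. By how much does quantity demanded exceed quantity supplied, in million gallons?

Rearranging supply gives qs = 5p - 204. Setting quantity demanded equal to quantity supplied, 550 - 8p = 5p - 204, gives p* = 58 and q* = 86.
Since 54 < 58, the ceiling is binding.
At p = 54: qd = 550 - 8·54 = 118 and qs = 5·54 - 204 = 66.
Shortage = qd - qs = 118 - 66 = 52.

52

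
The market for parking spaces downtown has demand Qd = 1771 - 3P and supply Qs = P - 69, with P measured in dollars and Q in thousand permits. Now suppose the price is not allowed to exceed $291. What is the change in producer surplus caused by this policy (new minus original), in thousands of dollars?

-51798.5

Equilibrium: 1771 - 3P = P - 69, so 1840 = 4P and P* = 460, Q* = 391.
Since 291 < 460, the ceiling is binding.
At P = 291: Qd = 1771 - 3·291 = 898 and Qs = 291 - 69 = 222.
Producer surplus without the control is ½ · (460 - 69) · 391 = 76440.5.
With the ceiling, producers sell 222 units at 291, so PS = ½ · (291 - 69) · 222 = 24642.
Change in producer surplus = 24642 - 76440.5 = -51798.5.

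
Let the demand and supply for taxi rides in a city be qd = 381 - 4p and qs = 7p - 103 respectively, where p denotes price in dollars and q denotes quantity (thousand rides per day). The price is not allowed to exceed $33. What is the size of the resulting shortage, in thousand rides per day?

In a free market, 381 - 4p = 7p - 103 gives the equilibrium p* = 44, q* = 205.
Because the ceiling (33) lies below the market-clearing price, it is binding.
At p = 33: qd = 381 - 4·33 = 249 and qs = 7·33 - 103 = 128.
Shortage = qd - qs = 249 - 128 = 121.

121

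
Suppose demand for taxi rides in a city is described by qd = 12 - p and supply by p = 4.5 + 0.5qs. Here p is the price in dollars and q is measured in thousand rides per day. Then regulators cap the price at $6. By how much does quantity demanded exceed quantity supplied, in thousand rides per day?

3

Rearranging supply gives qs = 2p - 9. Setting quantity demanded equal to quantity supplied, 12 - p = 2p - 9, gives p* = 7 and q* = 5.
The ceiling of 6 is below the equilibrium price 7, so it binds.
At p = 6: qd = 12 - 6 = 6 and qs = 2·6 - 9 = 3.
Shortage = qd - qs = 6 - 3 = 3.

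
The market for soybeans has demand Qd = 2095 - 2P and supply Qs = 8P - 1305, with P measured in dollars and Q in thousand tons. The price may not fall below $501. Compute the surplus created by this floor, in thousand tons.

1610

Without the control the market clears where 2095 - 2P = 8P - 1305, i.e. P* = 340 and Q* = 1415.
The floor of 501 is above the equilibrium price 340, so it binds.
At P = 501: Qd = 2095 - 2·501 = 1093 and Qs = 8·501 - 1305 = 2703.
Surplus = Qs - Qd = 2703 - 1093 = 1610.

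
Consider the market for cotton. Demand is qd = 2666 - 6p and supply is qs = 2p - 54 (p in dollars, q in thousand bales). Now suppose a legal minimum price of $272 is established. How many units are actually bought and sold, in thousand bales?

Equilibrium: 2666 - 6p = 2p - 54, so 2720 = 8p and p* = 340, q* = 626.
The floor of 272 is below the equilibrium price 340, so it is not binding; the market clears at p* = 340, q* = 626.

626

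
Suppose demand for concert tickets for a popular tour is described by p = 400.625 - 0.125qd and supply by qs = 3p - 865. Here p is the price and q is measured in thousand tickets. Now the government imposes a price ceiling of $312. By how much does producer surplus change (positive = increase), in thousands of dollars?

Rearranging demand gives qd = 3205 - 8p. Equilibrium: 3205 - 8p = 3p - 865, so 4070 = 11p and p* = 370, q* = 245.
Since 312 < 370, the ceiling is binding.
At p = 312: qd = 3205 - 8·312 = 709 and qs = 3·312 - 865 = 71.
Producer surplus without the control is ½ · (370 - 865/3) · 245 = 60025/6.
With the ceiling, producers sell 71 units at 312, so PS = ½ · (312 - 865/3) · 71 = 5041/6.
Change in producer surplus = 5041/6 - 60025/6 = -9164.

-9164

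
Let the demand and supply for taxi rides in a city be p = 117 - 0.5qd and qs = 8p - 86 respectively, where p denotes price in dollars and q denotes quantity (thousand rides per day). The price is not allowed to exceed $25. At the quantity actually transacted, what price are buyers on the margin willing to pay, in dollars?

60

Rearranging demand gives qd = 234 - 2p. In a free market, 234 - 2p = 8p - 86 gives the equilibrium p* = 32, q* = 170.
The ceiling of 25 is below the equilibrium price 32, so it binds.
At p = 25: qd = 234 - 2·25 = 184 and qs = 8·25 - 86 = 114.
Only 114 units reach the market. On the demand curve, the marginal buyer's willingness to pay at q = 114 is (234 - 114)/2 = 60.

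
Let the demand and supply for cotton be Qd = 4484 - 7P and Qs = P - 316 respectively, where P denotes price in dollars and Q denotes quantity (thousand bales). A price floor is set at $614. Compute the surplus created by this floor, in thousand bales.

Equilibrium: 4484 - 7P = P - 316, so 4800 = 8P and P* = 600, Q* = 284.
The floor of 614 is above the equilibrium price 600, so it binds.
At P = 614: Qd = 4484 - 7·614 = 186 and Qs = 614 - 316 = 298.
Surplus = Qs - Qd = 298 - 186 = 112.

112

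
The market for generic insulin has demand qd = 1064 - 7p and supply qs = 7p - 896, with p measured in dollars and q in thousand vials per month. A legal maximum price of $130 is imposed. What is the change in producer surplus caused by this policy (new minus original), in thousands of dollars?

Setting quantity demanded equal to quantity supplied, 1064 - 7p = 7p - 896, gives p* = 140 and q* = 84.
Because the ceiling (130) lies below the market-clearing price, it is binding.
At p = 130: qd = 1064 - 7·130 = 154 and qs = 7·130 - 896 = 14.
Producer surplus without the control is ½ · (140 - 128) · 84 = 504.
With the ceiling, producers sell 14 units at 130, so PS = ½ · (130 - 128) · 14 = 14.
Change in producer surplus = 14 - 504 = -490.

-490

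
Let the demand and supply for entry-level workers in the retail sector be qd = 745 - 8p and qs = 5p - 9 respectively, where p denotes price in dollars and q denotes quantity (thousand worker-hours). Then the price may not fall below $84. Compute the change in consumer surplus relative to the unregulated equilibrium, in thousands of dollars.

Without the control the market clears where 745 - 8p = 5p - 9, i.e. p* = 58 and q* = 281.
The floor of 84 is above the equilibrium price 58, so it binds.
At p = 84: qd = 745 - 8·84 = 73 and qs = 5·84 - 9 = 411.
Consumer surplus without the control is ½ · (93.125 - 58) · 281 = 4935.0625.
With the floor, consumers buy 73 units at 84, so CS = ½ · (93.125 - 84) · 73 = 333.0625.
Change in consumer surplus = 333.0625 - 4935.0625 = -4602.

-4602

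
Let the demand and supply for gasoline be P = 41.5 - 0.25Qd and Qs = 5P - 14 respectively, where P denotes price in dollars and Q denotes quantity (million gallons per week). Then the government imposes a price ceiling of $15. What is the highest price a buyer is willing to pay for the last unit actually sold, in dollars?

Rearranging demand gives Qd = 166 - 4P. Setting quantity demanded equal to quantity supplied, 166 - 4P = 5P - 14, gives P* = 20 and Q* = 86.
Since 15 < 20, the ceiling is binding.
At P = 15: Qd = 166 - 4·15 = 106 and Qs = 5·15 - 14 = 61.
Only 61 units reach the market. On the demand curve, the marginal buyer's willingness to pay at Q = 61 is (166 - 61)/4 = 26.25.

26.25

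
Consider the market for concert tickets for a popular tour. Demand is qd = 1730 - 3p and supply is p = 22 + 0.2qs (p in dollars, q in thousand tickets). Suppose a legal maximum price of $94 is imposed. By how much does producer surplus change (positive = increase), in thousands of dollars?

-95200

Rearranging supply gives qs = 5p - 110. Equilibrium: 1730 - 3p = 5p - 110, so 1840 = 8p and p* = 230, q* = 1040.
Because the ceiling (94) lies below the market-clearing price, it is binding.
At p = 94: qd = 1730 - 3·94 = 1448 and qs = 5·94 - 110 = 360.
Producer surplus without the control is ½ · (230 - 22) · 1040 = 108160.
With the ceiling, producers sell 360 units at 94, so PS = ½ · (94 - 22) · 360 = 12960.
Change in producer surplus = 12960 - 108160 = -95200.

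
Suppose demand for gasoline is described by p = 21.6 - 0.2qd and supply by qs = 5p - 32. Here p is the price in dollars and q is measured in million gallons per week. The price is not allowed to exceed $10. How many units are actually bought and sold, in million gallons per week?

18

Rearranging demand gives qd = 108 - 5p. Equilibrium: 108 - 5p = 5p - 32, so 140 = 10p and p* = 14, q* = 38.
The ceiling of 10 is below the equilibrium price 14, so it binds.
At p = 10: qd = 108 - 5·10 = 58 and qs = 5·10 - 32 = 18.
The quantity actually transacted is the short side, supply: 18.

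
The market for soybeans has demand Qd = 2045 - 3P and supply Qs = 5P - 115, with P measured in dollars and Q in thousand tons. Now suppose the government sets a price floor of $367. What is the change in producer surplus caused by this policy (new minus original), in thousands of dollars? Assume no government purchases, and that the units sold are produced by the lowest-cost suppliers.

Setting quantity demanded equal to quantity supplied, 2045 - 3P = 5P - 115, gives P* = 270 and Q* = 1235.
Since 367 > 270, the floor is binding.
At P = 367: Qd = 2045 - 3·367 = 944 and Qs = 5·367 - 115 = 1720.
Producer surplus without the control is ½ · (270 - 23) · 1235 = 152522.5.
With the floor, 944 units are sold at 367. The supply price at Q = 944 is 211.8, so PS = ½ · [(367 - 23) + (367 - 211.8)] · 944 = 235622.4.
Change in producer surplus = 235622.4 - 152522.5 = 83099.9.

83099.9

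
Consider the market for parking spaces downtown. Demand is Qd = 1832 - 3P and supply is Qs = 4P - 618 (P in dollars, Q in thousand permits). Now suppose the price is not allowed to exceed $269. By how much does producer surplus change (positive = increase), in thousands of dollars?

In a free market, 1832 - 3P = 4P - 618 gives the equilibrium P* = 350, Q* = 782.
Because the ceiling (269) lies below the market-clearing price, it is binding.
At P = 269: Qd = 1832 - 3·269 = 1025 and Qs = 4·269 - 618 = 458.
Producer surplus without the control is ½ · (350 - 154.5) · 782 = 76440.5.
With the ceiling, producers sell 458 units at 269, so PS = ½ · (269 - 154.5) · 458 = 26220.5.
Change in producer surplus = 26220.5 - 76440.5 = -50220.

-50220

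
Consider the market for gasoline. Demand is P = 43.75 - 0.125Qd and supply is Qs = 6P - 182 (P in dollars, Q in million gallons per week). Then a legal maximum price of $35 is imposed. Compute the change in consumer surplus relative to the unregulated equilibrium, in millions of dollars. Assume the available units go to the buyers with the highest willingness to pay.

Rearranging demand gives Qd = 350 - 8P. Without the control the market clears where 350 - 8P = 6P - 182, i.e. P* = 38 and Q* = 46.
Since 35 < 38, the ceiling is binding.
At P = 35: Qd = 350 - 8·35 = 70 and Qs = 6·35 - 182 = 28.
Consumer surplus without the control is ½ · (43.75 - 38) · 46 = 132.25.
With the ceiling, 28 units are sold at 35 (assume they go to the highest-value buyers). The demand price at Q = 28 is 40.25, so CS = ½ · [(43.75 - 35) + (40.25 - 35)] · 28 = 196.
Change in consumer surplus = 196 - 132.25 = 63.75.

63.75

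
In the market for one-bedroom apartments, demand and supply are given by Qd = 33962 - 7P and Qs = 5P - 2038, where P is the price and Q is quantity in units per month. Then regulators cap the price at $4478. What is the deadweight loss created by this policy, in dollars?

Setting quantity demanded equal to quantity supplied, 33962 - 7P = 5P - 2038, gives P* = 3000 and Q* = 12962.
Since 4478 is above P* = 3000, the ceiling does not bind and the free-market outcome prevails.
Since the control does not bind, no trades are prevented and deadweight loss is zero.

0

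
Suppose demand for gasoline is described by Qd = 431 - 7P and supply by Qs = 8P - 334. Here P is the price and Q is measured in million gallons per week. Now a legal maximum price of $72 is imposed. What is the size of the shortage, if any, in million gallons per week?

Setting quantity demanded equal to quantity supplied, 431 - 7P = 8P - 334, gives P* = 51 and Q* = 74.
The ceiling of 72 is above the equilibrium price 51, so it is not binding; the market clears at P* = 51, Q* = 74.
Since the control does not bind, there is no shortage.

0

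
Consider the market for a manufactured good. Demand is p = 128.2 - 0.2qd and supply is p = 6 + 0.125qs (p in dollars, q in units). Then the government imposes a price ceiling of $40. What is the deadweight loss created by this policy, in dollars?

Rearranging demand gives qd = 641 - 5p; rearranging supply gives qs = 8p - 48. Without the control the market clears where 641 - 5p = 8p - 48, i.e. p* = 53 and q* = 376.
Since 40 < 53, the ceiling is binding.
At p = 40: qd = 641 - 5·40 = 441 and qs = 8·40 - 48 = 272.
Quantity traded falls to 272. At q = 272 the demand price is (641 - 272)/5 = 73.8 and the supply price is (48 + 272)/8 = 40.
Deadweight loss = ½ · (73.8 - 40) · (376 - 272) = ½ · 33.8 · 104 = 1757.6.

1757.6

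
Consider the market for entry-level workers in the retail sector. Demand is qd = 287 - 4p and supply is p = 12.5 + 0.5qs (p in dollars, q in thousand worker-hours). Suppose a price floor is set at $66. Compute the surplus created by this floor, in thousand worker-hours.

Rearranging supply gives qs = 2p - 25. Equilibrium: 287 - 4p = 2p - 25, so 312 = 6p and p* = 52, q* = 79.
Since 66 > 52, the floor is binding.
At p = 66: qd = 287 - 4·66 = 23 and qs = 2·66 - 25 = 107.
Surplus = qs - qd = 107 - 23 = 84.

84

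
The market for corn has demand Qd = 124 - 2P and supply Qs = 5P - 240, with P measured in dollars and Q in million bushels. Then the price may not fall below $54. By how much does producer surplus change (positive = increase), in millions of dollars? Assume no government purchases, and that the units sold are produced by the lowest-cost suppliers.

Equilibrium: 124 - 2P = 5P - 240, so 364 = 7P and P* = 52, Q* = 20.
Because the floor (54) lies above the market-clearing price, it is binding.
At P = 54: Qd = 124 - 2·54 = 16 and Qs = 5·54 - 240 = 30.
Producer surplus without the control is ½ · (52 - 48) · 20 = 40.
With the floor, 16 units are sold at 54. The supply price at Q = 16 is 51.2, so PS = ½ · [(54 - 48) + (54 - 51.2)] · 16 = 70.4.
Change in producer surplus = 70.4 - 40 = 30.4.

30.4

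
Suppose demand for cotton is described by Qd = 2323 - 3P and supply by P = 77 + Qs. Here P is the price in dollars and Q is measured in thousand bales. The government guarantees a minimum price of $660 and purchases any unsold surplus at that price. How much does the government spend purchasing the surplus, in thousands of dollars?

Rearranging supply gives Qs = P - 77. In a free market, 2323 - 3P = P - 77 gives the equilibrium P* = 600, Q* = 523.
The floor of 660 is above the equilibrium price 600, so it binds.
At P = 660: Qd = 2323 - 3·660 = 343 and Qs = 660 - 77 = 583.
Surplus = Qs - Qd = 240.
Government expenditure = surplus × support price = 240 × 660 = 158400.

158400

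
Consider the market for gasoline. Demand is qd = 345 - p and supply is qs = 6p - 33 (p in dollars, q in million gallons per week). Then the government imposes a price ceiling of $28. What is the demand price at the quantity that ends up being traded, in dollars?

210

Equilibrium: 345 - p = 6p - 33, so 378 = 7p and p* = 54, q* = 291.
Because the ceiling (28) lies below the market-clearing price, it is binding.
At p = 28: qd = 345 - 28 = 317 and qs = 6·28 - 33 = 135.
Only 135 units reach the market. On the demand curve, the marginal buyer's willingness to pay at q = 135 is (345 - 135) = 210.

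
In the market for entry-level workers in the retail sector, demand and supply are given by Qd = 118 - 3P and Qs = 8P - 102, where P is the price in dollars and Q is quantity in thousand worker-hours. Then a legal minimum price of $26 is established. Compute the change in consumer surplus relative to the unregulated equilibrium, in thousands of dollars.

-294

Without the control the market clears where 118 - 3P = 8P - 102, i.e. P* = 20 and Q* = 58.
Since 26 > 20, the floor is binding.
At P = 26: Qd = 118 - 3·26 = 40 and Qs = 8·26 - 102 = 106.
Consumer surplus without the control is ½ · (118/3 - 20) · 58 = 1682/3.
With the floor, consumers buy 40 units at 26, so CS = ½ · (118/3 - 26) · 40 = 800/3.
Change in consumer surplus = 800/3 - 1682/3 = -294.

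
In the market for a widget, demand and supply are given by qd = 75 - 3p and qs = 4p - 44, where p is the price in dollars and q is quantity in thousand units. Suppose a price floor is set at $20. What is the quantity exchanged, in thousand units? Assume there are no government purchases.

15

Setting quantity demanded equal to quantity supplied, 75 - 3p = 4p - 44, gives p* = 17 and q* = 24.
Since 20 > 17, the floor is binding.
At p = 20: qd = 75 - 3·20 = 15 and qs = 4·20 - 44 = 36.
The quantity actually transacted is the short side, demand: 15.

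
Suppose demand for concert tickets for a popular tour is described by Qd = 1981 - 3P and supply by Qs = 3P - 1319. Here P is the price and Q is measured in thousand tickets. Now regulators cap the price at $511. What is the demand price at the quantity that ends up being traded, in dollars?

Setting quantity demanded equal to quantity supplied, 1981 - 3P = 3P - 1319, gives P* = 550 and Q* = 331.
The ceiling of 511 is below the equilibrium price 550, so it binds.
At P = 511: Qd = 1981 - 3·511 = 448 and Qs = 3·511 - 1319 = 214.
Only 214 units reach the market. On the demand curve, the marginal buyer's willingness to pay at Q = 214 is (1981 - 214)/3 = 589.

589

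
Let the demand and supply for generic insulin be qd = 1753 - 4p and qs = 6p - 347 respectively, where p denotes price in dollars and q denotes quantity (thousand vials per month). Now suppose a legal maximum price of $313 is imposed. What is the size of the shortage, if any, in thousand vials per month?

In a free market, 1753 - 4p = 6p - 347 gives the equilibrium p* = 210, q* = 913.
Since 313 is above p* = 210, the ceiling does not bind and the free-market outcome prevails.
Since the control does not bind, there is no shortage.

0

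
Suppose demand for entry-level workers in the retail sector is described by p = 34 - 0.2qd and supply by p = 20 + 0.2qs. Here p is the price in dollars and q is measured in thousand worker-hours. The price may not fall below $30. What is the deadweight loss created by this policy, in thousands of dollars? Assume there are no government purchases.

Rearranging demand gives qd = 170 - 5p; rearranging supply gives qs = 5p - 100. Without the control the market clears where 170 - 5p = 5p - 100, i.e. p* = 27 and q* = 35.
The floor of 30 is above the equilibrium price 27, so it binds.
At p = 30: qd = 170 - 5·30 = 20 and qs = 5·30 - 100 = 50.
Quantity traded falls to 20. At q = 20 the demand price is (170 - 20)/5 = 30 and the supply price is (100 + 20)/5 = 24.
Deadweight loss = ½ · (30 - 24) · (35 - 20) = ½ · 6 · 15 = 45.

45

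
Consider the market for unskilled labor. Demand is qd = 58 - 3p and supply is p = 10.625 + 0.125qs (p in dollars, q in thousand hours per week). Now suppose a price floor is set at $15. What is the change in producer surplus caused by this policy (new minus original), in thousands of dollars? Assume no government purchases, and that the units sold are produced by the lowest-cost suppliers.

Rearranging supply gives qs = 8p - 85. Equilibrium: 58 - 3p = 8p - 85, so 143 = 11p and p* = 13, q* = 19.
Since 15 > 13, the floor is binding.
At p = 15: qd = 58 - 3·15 = 13 and qs = 8·15 - 85 = 35.
Producer surplus without the control is ½ · (13 - 10.625) · 19 = 22.5625.
With the floor, 13 units are sold at 15. The supply price at q = 13 is 12.25, so PS = ½ · [(15 - 10.625) + (15 - 12.25)] · 13 = 46.3125.
Change in producer surplus = 46.3125 - 22.5625 = 23.75.

23.75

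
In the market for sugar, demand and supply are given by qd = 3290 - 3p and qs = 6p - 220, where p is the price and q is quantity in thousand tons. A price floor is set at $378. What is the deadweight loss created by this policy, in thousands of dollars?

0

Equilibrium: 3290 - 3p = 6p - 220, so 3510 = 9p and p* = 390, q* = 2120.
The floor of 378 is below the equilibrium price 390, so it is not binding; the market clears at p* = 390, q* = 2120.
Since the control does not bind, no trades are prevented and deadweight loss is zero.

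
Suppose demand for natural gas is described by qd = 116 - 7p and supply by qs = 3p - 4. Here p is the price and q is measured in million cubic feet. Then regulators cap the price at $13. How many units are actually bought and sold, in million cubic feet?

32

Equilibrium: 116 - 7p = 3p - 4, so 120 = 10p and p* = 12, q* = 32.
Since 13 is above p* = 12, the ceiling does not bind and the free-market outcome prevails.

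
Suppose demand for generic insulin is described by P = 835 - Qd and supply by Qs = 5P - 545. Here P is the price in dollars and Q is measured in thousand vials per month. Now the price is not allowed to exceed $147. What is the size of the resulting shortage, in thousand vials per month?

498

Rearranging demand gives Qd = 835 - P. Without the control the market clears where 835 - P = 5P - 545, i.e. P* = 230 and Q* = 605.
Since 147 < 230, the ceiling is binding.
At P = 147: Qd = 835 - 147 = 688 and Qs = 5·147 - 545 = 190.
Shortage = Qd - Qs = 688 - 190 = 498.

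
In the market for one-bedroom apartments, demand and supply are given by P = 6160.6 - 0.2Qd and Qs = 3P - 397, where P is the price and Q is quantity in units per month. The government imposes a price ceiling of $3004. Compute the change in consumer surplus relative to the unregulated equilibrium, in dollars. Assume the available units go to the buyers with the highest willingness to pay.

6996505.6

Rearranging demand gives Qd = 30803 - 5P. In a free market, 30803 - 5P = 3P - 397 gives the equilibrium P* = 3900, Q* = 11303.
The ceiling of 3004 is below the equilibrium price 3900, so it binds.
At P = 3004: Qd = 30803 - 5·3004 = 15783 and Qs = 3·3004 - 397 = 8615.
Consumer surplus without the control is ½ · (6160.6 - 3900) · 11303 = 12775780.9.
With the ceiling, 8615 units are sold at 3004 (assume they go to the highest-value buyers). The demand price at Q = 8615 is 4437.6, so CS = ½ · [(6160.6 - 3004) + (4437.6 - 3004)] · 8615 = 19772286.5.
Change in consumer surplus = 19772286.5 - 12775780.9 = 6996505.6.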